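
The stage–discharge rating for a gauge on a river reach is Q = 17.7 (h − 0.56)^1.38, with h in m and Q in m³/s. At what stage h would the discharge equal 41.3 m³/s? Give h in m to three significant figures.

2.41 m

h − h₀ = (Q/C)^(1/b) = (41.3/17.7)^(1/1.38) = 1.848 m
h = 0.56 + 1.848 = 2.408 m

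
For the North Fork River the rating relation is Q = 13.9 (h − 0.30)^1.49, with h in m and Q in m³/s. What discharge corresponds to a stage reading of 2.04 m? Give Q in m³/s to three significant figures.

31.7 m³/s

Q = 13.9 × (2.04 − 0.30)^1.49 = 13.9 × 1.74^1.49 = 31.73 m³/s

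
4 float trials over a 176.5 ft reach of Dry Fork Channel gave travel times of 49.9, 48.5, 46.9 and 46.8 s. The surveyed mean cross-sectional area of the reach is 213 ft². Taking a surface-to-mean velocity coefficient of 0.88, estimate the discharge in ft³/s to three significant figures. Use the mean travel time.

689 ft³/s

t̄ = (49.9 + 48.5 + 46.9 + 46.8) / 4 = 48.025 s
v_surface = L / t̄ = 176.5 / 48.025 = 3.675 ft/s
v_mean = 0.88 × 3.675 = 3.234 ft/s
Q = A × v_mean = 213 × 3.234 = 688.9 ft³/s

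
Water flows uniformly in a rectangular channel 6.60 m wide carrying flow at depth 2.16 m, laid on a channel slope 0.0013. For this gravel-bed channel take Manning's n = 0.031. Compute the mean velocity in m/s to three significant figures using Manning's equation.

1.39 m/s

A = b·y = 6.60 × 2.16 = 14.26 m²
P = b + 2y = 6.60 + 2×2.16 = 10.92 m
R = A/P = 14.26/10.92 = 1.305 m
Q = (1/n)·A·R^(2/3)·S^(1/2) = (1/0.031) × 14.26 × 1.305^(2/3) × 0.0013^(1/2) = 19.81 m³/s
V = Q/A = 19.81/14.26 = 1.389 m/s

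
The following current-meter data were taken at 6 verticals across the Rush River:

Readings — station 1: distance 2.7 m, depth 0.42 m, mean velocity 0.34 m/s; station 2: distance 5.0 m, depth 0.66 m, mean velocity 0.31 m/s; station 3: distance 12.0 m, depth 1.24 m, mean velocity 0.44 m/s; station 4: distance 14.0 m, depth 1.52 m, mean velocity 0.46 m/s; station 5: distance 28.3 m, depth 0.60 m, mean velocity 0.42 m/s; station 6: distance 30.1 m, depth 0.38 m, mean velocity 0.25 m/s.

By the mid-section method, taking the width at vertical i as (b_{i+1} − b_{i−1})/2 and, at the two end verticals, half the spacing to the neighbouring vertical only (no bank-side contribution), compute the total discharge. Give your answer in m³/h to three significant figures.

w_1 = (5.0 − 2.7)/2 = 1.15 m; q_1 = 0.34 × 0.42 × 1.15 = 0.1642 m³/s
w_2 = (12.0 − 2.7)/2 = 4.65 m; q_2 = 0.31 × 0.66 × 4.65 = 0.9514 m³/s
w_3 = (14.0 − 5.0)/2 = 4.5 m; q_3 = 0.44 × 1.24 × 4.5 = 2.455 m³/s
w_4 = (28.3 − 12.0)/2 = 8.15 m; q_4 = 0.46 × 1.52 × 8.15 = 5.698 m³/s
w_5 = (30.1 − 14.0)/2 = 8.05 m; q_5 = 0.42 × 0.60 × 8.05 = 2.029 m³/s
w_6 = (30.1 − 28.3)/2 = 0.9 m; q_6 = 0.25 × 0.38 × 0.9 = 0.08550 m³/s
Q = Σ qᵢ = 11.38 m³/s
= 11.38 × 3600 = 40980 m³/h

41000 m³/h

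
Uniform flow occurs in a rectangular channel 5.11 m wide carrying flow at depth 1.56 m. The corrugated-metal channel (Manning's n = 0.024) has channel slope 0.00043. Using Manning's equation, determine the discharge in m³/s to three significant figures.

A = b·y = 5.11 × 1.56 = 7.972 m²
P = b + 2y = 5.11 + 2×1.56 = 8.230 m
R = A/P = 7.972/8.230 = 0.9686 m
Q = (1/n)·A·R^(2/3)·S^(1/2) = (1/0.024) × 7.972 × 0.9686^(2/3) × 0.00043^(1/2) = 6.743 m³/s

6.74 m³/s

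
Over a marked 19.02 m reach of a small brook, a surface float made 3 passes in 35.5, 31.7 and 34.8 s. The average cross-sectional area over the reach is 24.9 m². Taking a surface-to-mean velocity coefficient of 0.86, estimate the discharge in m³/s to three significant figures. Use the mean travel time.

t̄ = (35.5 + 31.7 + 34.8) / 3 = 34 s
v_surface = L / t̄ = 19.02 / 34 = 0.5594 m/s
v_mean = 0.86 × 0.5594 = 0.4811 m/s
Q = A × v_mean = 24.9 × 0.4811 = 11.98 m³/s

12.0 m³/s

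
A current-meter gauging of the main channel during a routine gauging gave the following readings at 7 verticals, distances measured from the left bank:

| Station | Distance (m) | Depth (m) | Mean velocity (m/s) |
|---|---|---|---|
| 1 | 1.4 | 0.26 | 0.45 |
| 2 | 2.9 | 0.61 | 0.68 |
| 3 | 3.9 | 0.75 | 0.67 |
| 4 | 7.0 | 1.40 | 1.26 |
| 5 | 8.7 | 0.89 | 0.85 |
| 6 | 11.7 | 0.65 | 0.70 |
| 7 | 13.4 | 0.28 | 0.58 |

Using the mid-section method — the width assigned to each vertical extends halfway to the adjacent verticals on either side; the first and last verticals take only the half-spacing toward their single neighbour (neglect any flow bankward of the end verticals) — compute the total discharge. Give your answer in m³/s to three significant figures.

w_1 = (2.9 − 1.4)/2 = 0.75 m; q_1 = 0.45 × 0.26 × 0.75 = 0.08775 m³/s
w_2 = (3.9 − 1.4)/2 = 1.25 m; q_2 = 0.68 × 0.61 × 1.25 = 0.5185 m³/s
w_3 = (7.0 − 2.9)/2 = 2.05 m; q_3 = 0.67 × 0.75 × 2.05 = 1.030 m³/s
w_4 = (8.7 − 3.9)/2 = 2.4 m; q_4 = 1.26 × 1.40 × 2.4 = 4.234 m³/s
w_5 = (11.7 − 7.0)/2 = 2.35 m; q_5 = 0.85 × 0.89 × 2.35 = 1.778 m³/s
w_6 = (13.4 − 8.7)/2 = 2.35 m; q_6 = 0.70 × 0.65 × 2.35 = 1.069 m³/s
w_7 = (13.4 − 11.7)/2 = 0.85 m; q_7 = 0.58 × 0.28 × 0.85 = 0.1380 m³/s
Q = Σ qᵢ = 8.855 m³/s

8.86 m³/s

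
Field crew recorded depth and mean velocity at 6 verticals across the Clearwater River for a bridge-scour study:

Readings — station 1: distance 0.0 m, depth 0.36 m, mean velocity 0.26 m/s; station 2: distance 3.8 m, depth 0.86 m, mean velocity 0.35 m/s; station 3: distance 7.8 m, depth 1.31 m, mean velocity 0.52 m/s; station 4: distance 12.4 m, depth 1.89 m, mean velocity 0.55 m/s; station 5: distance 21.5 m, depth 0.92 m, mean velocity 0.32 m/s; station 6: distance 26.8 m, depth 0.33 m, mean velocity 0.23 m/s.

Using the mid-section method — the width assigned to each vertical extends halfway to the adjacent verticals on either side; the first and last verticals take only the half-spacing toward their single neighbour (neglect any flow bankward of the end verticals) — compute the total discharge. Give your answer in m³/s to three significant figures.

13.7 m³/s

w_1 = (3.8 − 0.0)/2 = 1.9 m; q_1 = 0.26 × 0.36 × 1.9 = 0.1778 m³/s
w_2 = (7.8 − 0.0)/2 = 3.9 m; q_2 = 0.35 × 0.86 × 3.9 = 1.174 m³/s
w_3 = (12.4 − 3.8)/2 = 4.3 m; q_3 = 0.52 × 1.31 × 4.3 = 2.929 m³/s
w_4 = (21.5 − 7.8)/2 = 6.85 m; q_4 = 0.55 × 1.89 × 6.85 = 7.121 m³/s
w_5 = (26.8 − 12.4)/2 = 7.2 m; q_5 = 0.32 × 0.92 × 7.2 = 2.120 m³/s
w_6 = (26.8 − 21.5)/2 = 2.65 m; q_6 = 0.23 × 0.33 × 2.65 = 0.2011 m³/s
Q = Σ qᵢ = 13.72 m³/s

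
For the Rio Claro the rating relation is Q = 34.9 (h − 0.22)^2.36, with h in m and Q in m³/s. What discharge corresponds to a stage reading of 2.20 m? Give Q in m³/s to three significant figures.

175 m³/s

Q = 34.9 × (2.20 − 0.22)^2.36 = 34.9 × 1.98^2.36 = 175.0 m³/s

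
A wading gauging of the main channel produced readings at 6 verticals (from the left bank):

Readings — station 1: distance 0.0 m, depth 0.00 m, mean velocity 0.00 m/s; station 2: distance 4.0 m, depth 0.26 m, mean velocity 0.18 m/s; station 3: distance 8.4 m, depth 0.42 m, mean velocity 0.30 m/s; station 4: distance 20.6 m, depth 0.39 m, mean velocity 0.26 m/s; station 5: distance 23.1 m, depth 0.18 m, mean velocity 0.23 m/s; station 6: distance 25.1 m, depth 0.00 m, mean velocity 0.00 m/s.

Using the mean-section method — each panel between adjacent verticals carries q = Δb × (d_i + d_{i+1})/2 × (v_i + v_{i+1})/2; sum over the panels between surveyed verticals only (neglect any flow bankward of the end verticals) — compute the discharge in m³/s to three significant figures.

Panel 1-2: Δb = 4 m, d̄ = (0.00+0.26)/2 = 0.13, v̄ = (0.00+0.18)/2 = 0.09 → q = 4×0.13×0.09 = 0.04680 m³/s
Panel 2-3: Δb = 4.4 m, d̄ = (0.26+0.42)/2 = 0.34, v̄ = (0.18+0.30)/2 = 0.24 → q = 4.4×0.34×0.24 = 0.3590 m³/s
Panel 3-4: Δb = 12.2 m, d̄ = (0.42+0.39)/2 = 0.405, v̄ = (0.30+0.26)/2 = 0.28 → q = 12.2×0.405×0.28 = 1.383 m³/s
Panel 4-5: Δb = 2.5 m, d̄ = (0.39+0.18)/2 = 0.285, v̄ = (0.26+0.23)/2 = 0.245 → q = 2.5×0.285×0.245 = 0.1746 m³/s
Panel 5-6: Δb = 2 m, d̄ = (0.18+0.00)/2 = 0.09, v̄ = (0.23+0.00)/2 = 0.115 → q = 2×0.09×0.115 = 0.02070 m³/s
Q = Σ q = 1.985 m³/s

1.98 m³/s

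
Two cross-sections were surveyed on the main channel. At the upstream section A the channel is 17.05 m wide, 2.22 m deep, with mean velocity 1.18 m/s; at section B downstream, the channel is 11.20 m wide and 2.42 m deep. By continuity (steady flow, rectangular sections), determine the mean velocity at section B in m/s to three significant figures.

1.65 m/s

Q = A₁V₁ = (17.05×2.22) × 1.18 = 44.66 m³/s
A₂ = 11.20 × 2.42 = 27.10 m²
V₂ = Q/A₂ = 44.66/27.10 = 1.648 m/s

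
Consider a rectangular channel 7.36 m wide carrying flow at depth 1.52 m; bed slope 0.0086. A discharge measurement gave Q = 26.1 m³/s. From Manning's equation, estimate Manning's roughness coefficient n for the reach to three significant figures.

0.0417

A = b·y = 7.36 × 1.52 = 11.19 m²
P = b + 2y = 7.36 + 2×1.52 = 10.40 m
R = A/P = 11.19/10.40 = 1.076 m
n = (1/Q)·A·R^(2/3)·S^(1/2) = (1/26.1) × 11.19 × 1.050 × 0.09274 = 0.04173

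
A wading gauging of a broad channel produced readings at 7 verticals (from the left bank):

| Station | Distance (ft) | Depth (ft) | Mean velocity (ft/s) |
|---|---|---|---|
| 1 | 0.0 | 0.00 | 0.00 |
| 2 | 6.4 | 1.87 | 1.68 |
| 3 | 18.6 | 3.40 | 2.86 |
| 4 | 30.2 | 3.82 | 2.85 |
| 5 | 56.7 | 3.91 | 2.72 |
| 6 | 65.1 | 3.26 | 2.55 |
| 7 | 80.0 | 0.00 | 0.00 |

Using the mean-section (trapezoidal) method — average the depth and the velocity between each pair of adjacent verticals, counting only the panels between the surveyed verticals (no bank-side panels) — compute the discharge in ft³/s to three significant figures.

Panel 1-2: Δb = 6.4 ft, d̄ = (0.00+1.87)/2 = 0.935, v̄ = (0.00+1.68)/2 = 0.84 → q = 6.4×0.935×0.84 = 5.027 ft³/s
Panel 2-3: Δb = 12.2 ft, d̄ = (1.87+3.40)/2 = 2.635, v̄ = (1.68+2.86)/2 = 2.27 → q = 12.2×2.635×2.27 = 72.97 ft³/s
Panel 3-4: Δb = 11.6 ft, d̄ = (3.40+3.82)/2 = 3.61, v̄ = (2.86+2.85)/2 = 2.855 → q = 11.6×3.61×2.855 = 119.6 ft³/s
Panel 4-5: Δb = 26.5 ft, d̄ = (3.82+3.91)/2 = 3.865, v̄ = (2.85+2.72)/2 = 2.785 → q = 26.5×3.865×2.785 = 285.2 ft³/s
Panel 5-6: Δb = 8.4 ft, d̄ = (3.91+3.26)/2 = 3.585, v̄ = (2.72+2.55)/2 = 2.635 → q = 8.4×3.585×2.635 = 79.35 ft³/s
Panel 6-7: Δb = 14.9 ft, d̄ = (3.26+0.00)/2 = 1.63, v̄ = (2.55+0.00)/2 = 1.275 → q = 14.9×1.63×1.275 = 30.97 ft³/s
Q = Σ q = 593.1 ft³/s

593 ft³/s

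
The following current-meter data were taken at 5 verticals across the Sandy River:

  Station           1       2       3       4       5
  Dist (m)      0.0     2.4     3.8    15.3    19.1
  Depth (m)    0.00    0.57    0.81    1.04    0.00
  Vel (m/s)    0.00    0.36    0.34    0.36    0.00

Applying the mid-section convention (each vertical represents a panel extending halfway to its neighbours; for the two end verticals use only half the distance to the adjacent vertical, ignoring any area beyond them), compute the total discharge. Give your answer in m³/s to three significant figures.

5.03 m³/s

w_2 = (3.8 − 0.0)/2 = 1.9 m; q_2 = 0.36 × 0.57 × 1.9 = 0.3899 m³/s
w_3 = (15.3 − 2.4)/2 = 6.45 m; q_3 = 0.34 × 0.81 × 6.45 = 1.776 m³/s
w_4 = (19.1 − 3.8)/2 = 7.65 m; q_4 = 0.36 × 1.04 × 7.65 = 2.864 m³/s
Stations 1, 5 contribute zero (depth or velocity is 0).
Q = Σ qᵢ = 5.030 m³/s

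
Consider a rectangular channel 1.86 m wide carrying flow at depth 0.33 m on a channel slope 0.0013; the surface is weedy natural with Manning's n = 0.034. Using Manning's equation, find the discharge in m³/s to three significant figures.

A = b·y = 1.86 × 0.33 = 0.6138 m²
P = b + 2y = 1.86 + 2×0.33 = 2.520 m
R = A/P = 0.6138/2.520 = 0.2436 m
Q = (1/n)·A·R^(2/3)·S^(1/2) = (1/0.034) × 0.6138 × 0.2436^(2/3) × 0.0013^(1/2) = 0.2539 m³/s

0.254 m³/s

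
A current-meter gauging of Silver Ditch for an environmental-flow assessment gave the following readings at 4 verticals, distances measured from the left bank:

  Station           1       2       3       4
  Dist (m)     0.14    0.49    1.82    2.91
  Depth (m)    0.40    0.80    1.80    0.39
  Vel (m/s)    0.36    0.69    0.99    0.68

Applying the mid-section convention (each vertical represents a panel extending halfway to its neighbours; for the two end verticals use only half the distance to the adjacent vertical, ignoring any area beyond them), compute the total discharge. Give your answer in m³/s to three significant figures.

w_1 = (0.49 − 0.14)/2 = 0.175 m; q_1 = 0.36 × 0.40 × 0.175 = 0.02520 m³/s
w_2 = (1.82 − 0.14)/2 = 0.84 m; q_2 = 0.69 × 0.80 × 0.84 = 0.4637 m³/s
w_3 = (2.91 − 0.49)/2 = 1.21 m; q_3 = 0.99 × 1.80 × 1.21 = 2.156 m³/s
w_4 = (2.91 − 1.82)/2 = 0.545 m; q_4 = 0.68 × 0.39 × 0.545 = 0.1445 m³/s
Q = Σ qᵢ = 2.790 m³/s

2.79 m³/s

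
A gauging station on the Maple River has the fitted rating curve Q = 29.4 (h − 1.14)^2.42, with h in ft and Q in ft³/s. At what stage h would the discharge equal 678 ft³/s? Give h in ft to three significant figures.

4.80 ft

h − h₀ = (Q/C)^(1/b) = (678/29.4)^(1/2.42) = 3.657 ft
h = 1.14 + 3.657 = 4.797 ft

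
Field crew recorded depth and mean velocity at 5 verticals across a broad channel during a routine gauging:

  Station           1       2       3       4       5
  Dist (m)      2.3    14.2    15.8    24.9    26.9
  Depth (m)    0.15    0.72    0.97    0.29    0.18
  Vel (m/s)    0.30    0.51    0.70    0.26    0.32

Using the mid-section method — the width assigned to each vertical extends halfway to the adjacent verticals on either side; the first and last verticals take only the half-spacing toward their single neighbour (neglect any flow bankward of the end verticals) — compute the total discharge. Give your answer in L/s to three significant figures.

6860 L/s

w_1 = (14.2 − 2.3)/2 = 5.95 m; q_1 = 0.30 × 0.15 × 5.95 = 0.2678 m³/s
w_2 = (15.8 − 2.3)/2 = 6.75 m; q_2 = 0.51 × 0.72 × 6.75 = 2.479 m³/s
w_3 = (24.9 − 14.2)/2 = 5.35 m; q_3 = 0.70 × 0.97 × 5.35 = 3.633 m³/s
w_4 = (26.9 − 15.8)/2 = 5.55 m; q_4 = 0.26 × 0.29 × 5.55 = 0.4185 m³/s
w_5 = (26.9 − 24.9)/2 = 1 m; q_5 = 0.32 × 0.18 × 1 = 0.05760 m³/s
Q = Σ qᵢ = 6.855 m³/s
= 6.855 × 1000 = 6855 L/s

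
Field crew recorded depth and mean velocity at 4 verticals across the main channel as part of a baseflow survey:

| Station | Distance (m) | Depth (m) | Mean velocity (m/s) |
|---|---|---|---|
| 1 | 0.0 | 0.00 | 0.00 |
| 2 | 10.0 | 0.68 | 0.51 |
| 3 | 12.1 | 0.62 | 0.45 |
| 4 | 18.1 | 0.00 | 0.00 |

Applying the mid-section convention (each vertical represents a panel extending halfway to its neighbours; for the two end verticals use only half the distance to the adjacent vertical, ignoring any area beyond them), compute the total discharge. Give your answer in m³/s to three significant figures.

w_2 = (12.1 − 0.0)/2 = 6.05 m; q_2 = 0.51 × 0.68 × 6.05 = 2.098 m³/s
w_3 = (18.1 − 10.0)/2 = 4.05 m; q_3 = 0.45 × 0.62 × 4.05 = 1.130 m³/s
Stations 1, 4 contribute zero (depth or velocity is 0).
Q = Σ qᵢ = 3.228 m³/s

3.23 m³/s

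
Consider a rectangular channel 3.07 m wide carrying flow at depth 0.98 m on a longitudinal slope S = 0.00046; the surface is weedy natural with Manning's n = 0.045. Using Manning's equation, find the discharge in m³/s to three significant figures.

A = b·y = 3.07 × 0.98 = 3.009 m²
P = b + 2y = 3.07 + 2×0.98 = 5.030 m
R = A/P = 3.009/5.030 = 0.5981 m
Q = (1/n)·A·R^(2/3)·S^(1/2) = (1/0.045) × 3.009 × 0.5981^(2/3) × 0.00046^(1/2) = 1.018 m³/s

1.02 m³/s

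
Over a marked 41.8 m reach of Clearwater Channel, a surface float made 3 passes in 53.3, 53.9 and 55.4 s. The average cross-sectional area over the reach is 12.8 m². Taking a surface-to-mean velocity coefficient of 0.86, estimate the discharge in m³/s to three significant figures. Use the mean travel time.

t̄ = (53.3 + 53.9 + 55.4) / 3 = 54.2 s
v_surface = L / t̄ = 41.8 / 54.2 = 0.7712 m/s
v_mean = 0.86 × 0.7712 = 0.6632 m/s
Q = A × v_mean = 12.8 × 0.6632 = 8.490 m³/s

8.49 m³/s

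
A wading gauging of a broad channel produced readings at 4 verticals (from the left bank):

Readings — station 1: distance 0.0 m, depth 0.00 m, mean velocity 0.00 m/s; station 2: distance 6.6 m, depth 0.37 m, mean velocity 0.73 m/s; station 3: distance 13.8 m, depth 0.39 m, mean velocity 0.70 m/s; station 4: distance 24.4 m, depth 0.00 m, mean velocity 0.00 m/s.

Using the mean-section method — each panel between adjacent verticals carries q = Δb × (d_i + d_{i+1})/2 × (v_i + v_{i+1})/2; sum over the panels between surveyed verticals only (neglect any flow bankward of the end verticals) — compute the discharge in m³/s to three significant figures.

Panel 1-2: Δb = 6.6 m, d̄ = (0.00+0.37)/2 = 0.185, v̄ = (0.00+0.73)/2 = 0.365 → q = 6.6×0.185×0.365 = 0.4457 m³/s
Panel 2-3: Δb = 7.2 m, d̄ = (0.37+0.39)/2 = 0.38, v̄ = (0.73+0.70)/2 = 0.715 → q = 7.2×0.38×0.715 = 1.956 m³/s
Panel 3-4: Δb = 10.6 m, d̄ = (0.39+0.00)/2 = 0.195, v̄ = (0.70+0.00)/2 = 0.35 → q = 10.6×0.195×0.35 = 0.7235 m³/s
Q = Σ q = 3.125 m³/s

3.13 m³/s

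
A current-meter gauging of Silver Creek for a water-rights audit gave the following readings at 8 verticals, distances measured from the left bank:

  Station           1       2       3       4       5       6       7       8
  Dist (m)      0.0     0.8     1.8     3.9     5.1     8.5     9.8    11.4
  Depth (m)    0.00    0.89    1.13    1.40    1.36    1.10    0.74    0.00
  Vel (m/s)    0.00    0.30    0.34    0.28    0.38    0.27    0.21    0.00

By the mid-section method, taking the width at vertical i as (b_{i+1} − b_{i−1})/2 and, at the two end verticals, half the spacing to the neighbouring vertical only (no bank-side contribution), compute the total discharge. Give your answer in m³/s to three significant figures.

3.59 m³/s

w_2 = (1.8 − 0.0)/2 = 0.9 m; q_2 = 0.30 × 0.89 × 0.9 = 0.2403 m³/s
w_3 = (3.9 − 0.8)/2 = 1.55 m; q_3 = 0.34 × 1.13 × 1.55 = 0.5955 m³/s
w_4 = (5.1 − 1.8)/2 = 1.65 m; q_4 = 0.28 × 1.40 × 1.65 = 0.6468 m³/s
w_5 = (8.5 − 3.9)/2 = 2.3 m; q_5 = 0.38 × 1.36 × 2.3 = 1.189 m³/s
w_6 = (9.8 − 5.1)/2 = 2.35 m; q_6 = 0.27 × 1.10 × 2.35 = 0.6980 m³/s
w_7 = (11.4 − 8.5)/2 = 1.45 m; q_7 = 0.21 × 0.74 × 1.45 = 0.2253 m³/s
Stations 1, 8 contribute zero (depth or velocity is 0).
Q = Σ qᵢ = 3.595 m³/s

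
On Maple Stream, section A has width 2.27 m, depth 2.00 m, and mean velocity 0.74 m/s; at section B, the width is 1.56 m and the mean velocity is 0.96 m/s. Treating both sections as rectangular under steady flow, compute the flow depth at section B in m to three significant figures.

2.24 m

Q = A₁V₁ = (2.27×2.00) × 0.74 = 3.360 m³/s
d₂ = Q/(b₂ V₂) = 3.360/(1.56×0.96) = 2.243 m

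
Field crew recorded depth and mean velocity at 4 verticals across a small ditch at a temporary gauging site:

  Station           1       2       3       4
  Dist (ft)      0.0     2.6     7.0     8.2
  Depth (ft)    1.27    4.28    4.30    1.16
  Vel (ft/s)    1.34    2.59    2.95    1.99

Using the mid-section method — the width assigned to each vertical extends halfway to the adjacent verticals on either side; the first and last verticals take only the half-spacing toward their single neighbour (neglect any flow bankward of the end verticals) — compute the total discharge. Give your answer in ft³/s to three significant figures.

w_1 = (2.6 − 0.0)/2 = 1.3 ft; q_1 = 1.34 × 1.27 × 1.3 = 2.212 ft³/s
w_2 = (7.0 − 0.0)/2 = 3.5 ft; q_2 = 2.59 × 4.28 × 3.5 = 38.80 ft³/s
w_3 = (8.2 − 2.6)/2 = 2.8 ft; q_3 = 2.95 × 4.30 × 2.8 = 35.52 ft³/s
w_4 = (8.2 − 7.0)/2 = 0.6 ft; q_4 = 1.99 × 1.16 × 0.6 = 1.385 ft³/s
Q = Σ qᵢ = 77.91 ft³/s

77.9 ft³/s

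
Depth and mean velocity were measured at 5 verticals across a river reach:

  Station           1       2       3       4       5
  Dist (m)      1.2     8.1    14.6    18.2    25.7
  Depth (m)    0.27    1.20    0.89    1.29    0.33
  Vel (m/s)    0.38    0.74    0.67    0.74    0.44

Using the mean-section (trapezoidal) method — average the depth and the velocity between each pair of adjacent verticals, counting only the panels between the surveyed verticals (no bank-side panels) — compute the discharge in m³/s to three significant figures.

Panel 1-2: Δb = 6.9 m, d̄ = (0.27+1.20)/2 = 0.735, v̄ = (0.38+0.74)/2 = 0.56 → q = 6.9×0.735×0.56 = 2.840 m³/s
Panel 2-3: Δb = 6.5 m, d̄ = (1.20+0.89)/2 = 1.045, v̄ = (0.74+0.67)/2 = 0.705 → q = 6.5×1.045×0.705 = 4.789 m³/s
Panel 3-4: Δb = 3.6 m, d̄ = (0.89+1.29)/2 = 1.09, v̄ = (0.67+0.74)/2 = 0.705 → q = 3.6×1.09×0.705 = 2.766 m³/s
Panel 4-5: Δb = 7.5 m, d̄ = (1.29+0.33)/2 = 0.81, v̄ = (0.74+0.44)/2 = 0.59 → q = 7.5×0.81×0.59 = 3.584 m³/s
Q = Σ q = 13.98 m³/s

14.0 m³/s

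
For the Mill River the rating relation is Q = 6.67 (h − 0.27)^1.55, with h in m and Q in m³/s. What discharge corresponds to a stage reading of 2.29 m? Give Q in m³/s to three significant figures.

Q = 6.67 × (2.29 − 0.27)^1.55 = 6.67 × 2.02^1.55 = 19.83 m³/s

19.8 m³/s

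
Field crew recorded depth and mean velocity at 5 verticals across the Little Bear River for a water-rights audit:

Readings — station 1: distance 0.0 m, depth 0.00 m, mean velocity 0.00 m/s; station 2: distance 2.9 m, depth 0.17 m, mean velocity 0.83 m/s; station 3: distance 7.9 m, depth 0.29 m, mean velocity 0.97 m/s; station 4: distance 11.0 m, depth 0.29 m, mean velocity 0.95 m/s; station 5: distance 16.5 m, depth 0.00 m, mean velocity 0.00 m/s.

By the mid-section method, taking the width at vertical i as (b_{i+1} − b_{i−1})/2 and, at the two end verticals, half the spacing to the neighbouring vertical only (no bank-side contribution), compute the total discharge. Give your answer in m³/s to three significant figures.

w_2 = (7.9 − 0.0)/2 = 3.95 m; q_2 = 0.83 × 0.17 × 3.95 = 0.5573 m³/s
w_3 = (11.0 − 2.9)/2 = 4.05 m; q_3 = 0.97 × 0.29 × 4.05 = 1.139 m³/s
w_4 = (16.5 − 7.9)/2 = 4.3 m; q_4 = 0.95 × 0.29 × 4.3 = 1.185 m³/s
Stations 1, 5 contribute zero (depth or velocity is 0).
Q = Σ qᵢ = 2.881 m³/s

2.88 m³/s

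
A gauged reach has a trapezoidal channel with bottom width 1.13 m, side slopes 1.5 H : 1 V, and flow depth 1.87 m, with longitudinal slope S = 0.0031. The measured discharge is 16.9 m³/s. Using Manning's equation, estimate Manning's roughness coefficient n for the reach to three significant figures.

A = (b + z·y)·y = (1.13 + 1.5×1.87)×1.87 = 7.358 m²
P = b + 2y√(1+z²) = 1.13 + 2×1.87×√(1+1.5²) = 7.872 m
R = A/P = 7.358/7.872 = 0.9347 m
n = (1/Q)·A·R^(2/3)·S^(1/2) = (1/16.9) × 7.358 × 0.9560 × 0.05568 = 0.02318

0.0232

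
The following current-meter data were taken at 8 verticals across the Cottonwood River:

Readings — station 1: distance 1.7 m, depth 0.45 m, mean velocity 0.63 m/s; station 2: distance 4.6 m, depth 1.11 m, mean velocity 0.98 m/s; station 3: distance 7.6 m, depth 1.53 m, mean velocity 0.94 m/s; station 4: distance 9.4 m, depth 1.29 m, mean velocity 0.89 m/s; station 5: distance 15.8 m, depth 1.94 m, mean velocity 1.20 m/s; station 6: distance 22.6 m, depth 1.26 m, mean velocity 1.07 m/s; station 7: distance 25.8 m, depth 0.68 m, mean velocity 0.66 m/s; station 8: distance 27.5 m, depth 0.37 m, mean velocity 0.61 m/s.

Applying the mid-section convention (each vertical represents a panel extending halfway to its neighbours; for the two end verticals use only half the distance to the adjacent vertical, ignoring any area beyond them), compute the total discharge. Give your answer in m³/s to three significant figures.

35.2 m³/s

w_1 = (4.6 − 1.7)/2 = 1.45 m; q_1 = 0.63 × 0.45 × 1.45 = 0.4111 m³/s
w_2 = (7.6 − 1.7)/2 = 2.95 m; q_2 = 0.98 × 1.11 × 2.95 = 3.209 m³/s
w_3 = (9.4 − 4.6)/2 = 2.4 m; q_3 = 0.94 × 1.53 × 2.4 = 3.452 m³/s
w_4 = (15.8 − 7.6)/2 = 4.1 m; q_4 = 0.89 × 1.29 × 4.1 = 4.707 m³/s
w_5 = (22.6 − 9.4)/2 = 6.6 m; q_5 = 1.20 × 1.94 × 6.6 = 15.36 m³/s
w_6 = (25.8 − 15.8)/2 = 5 m; q_6 = 1.07 × 1.26 × 5 = 6.741 m³/s
w_7 = (27.5 − 22.6)/2 = 2.45 m; q_7 = 0.66 × 0.68 × 2.45 = 1.100 m³/s
w_8 = (27.5 − 25.8)/2 = 0.85 m; q_8 = 0.61 × 0.37 × 0.85 = 0.1918 m³/s
Q = Σ qᵢ = 35.18 m³/s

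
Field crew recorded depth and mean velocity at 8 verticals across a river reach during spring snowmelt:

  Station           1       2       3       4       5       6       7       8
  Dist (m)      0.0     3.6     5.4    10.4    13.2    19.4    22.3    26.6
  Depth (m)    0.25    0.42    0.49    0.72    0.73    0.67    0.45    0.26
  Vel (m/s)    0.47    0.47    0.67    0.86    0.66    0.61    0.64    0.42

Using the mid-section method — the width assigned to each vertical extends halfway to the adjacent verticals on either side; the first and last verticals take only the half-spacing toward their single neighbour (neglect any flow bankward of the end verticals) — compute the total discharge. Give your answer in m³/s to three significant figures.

w_1 = (3.6 − 0.0)/2 = 1.8 m; q_1 = 0.47 × 0.25 × 1.8 = 0.2115 m³/s
w_2 = (5.4 − 0.0)/2 = 2.7 m; q_2 = 0.47 × 0.42 × 2.7 = 0.5330 m³/s
w_3 = (10.4 − 3.6)/2 = 3.4 m; q_3 = 0.67 × 0.49 × 3.4 = 1.116 m³/s
w_4 = (13.2 − 5.4)/2 = 3.9 m; q_4 = 0.86 × 0.72 × 3.9 = 2.415 m³/s
w_5 = (19.4 − 10.4)/2 = 4.5 m; q_5 = 0.66 × 0.73 × 4.5 = 2.168 m³/s
w_6 = (22.3 − 13.2)/2 = 4.55 m; q_6 = 0.61 × 0.67 × 4.55 = 1.860 m³/s
w_7 = (26.6 − 19.4)/2 = 3.6 m; q_7 = 0.64 × 0.45 × 3.6 = 1.037 m³/s
w_8 = (26.6 − 22.3)/2 = 2.15 m; q_8 = 0.42 × 0.26 × 2.15 = 0.2348 m³/s
Q = Σ qᵢ = 9.575 m³/s

9.57 m³/s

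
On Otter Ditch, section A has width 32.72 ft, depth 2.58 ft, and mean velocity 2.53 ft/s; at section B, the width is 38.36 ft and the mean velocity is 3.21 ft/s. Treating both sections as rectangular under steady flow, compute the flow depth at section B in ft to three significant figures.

Q = A₁V₁ = (32.72×2.58) × 2.53 = 213.6 ft³/s
d₂ = Q/(b₂ V₂) = 213.6/(38.36×3.21) = 1.734 ft

1.73 ft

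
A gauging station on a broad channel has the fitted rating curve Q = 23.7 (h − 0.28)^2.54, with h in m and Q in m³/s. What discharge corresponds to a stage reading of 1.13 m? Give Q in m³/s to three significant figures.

15.7 m³/s

Q = 23.7 × (1.13 − 0.28)^2.54 = 23.7 × 0.85^2.54 = 15.68 m³/s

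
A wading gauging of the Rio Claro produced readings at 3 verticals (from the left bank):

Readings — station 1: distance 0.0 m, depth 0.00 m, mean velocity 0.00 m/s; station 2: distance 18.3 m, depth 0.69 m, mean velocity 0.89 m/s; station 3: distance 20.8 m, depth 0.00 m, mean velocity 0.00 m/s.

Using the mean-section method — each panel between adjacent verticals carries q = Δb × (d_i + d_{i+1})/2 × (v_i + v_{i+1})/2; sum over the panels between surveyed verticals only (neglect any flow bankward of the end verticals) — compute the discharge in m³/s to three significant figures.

3.19 m³/s

Panel 1-2: Δb = 18.3 m, d̄ = (0.00+0.69)/2 = 0.345, v̄ = (0.00+0.89)/2 = 0.445 → q = 18.3×0.345×0.445 = 2.810 m³/s
Panel 2-3: Δb = 2.5 m, d̄ = (0.69+0.00)/2 = 0.345, v̄ = (0.89+0.00)/2 = 0.445 → q = 2.5×0.345×0.445 = 0.3838 m³/s
Q = Σ q = 3.193 m³/s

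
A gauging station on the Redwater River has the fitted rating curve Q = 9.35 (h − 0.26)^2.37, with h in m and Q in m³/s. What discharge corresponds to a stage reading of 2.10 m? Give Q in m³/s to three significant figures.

39.7 m³/s

Q = 9.35 × (2.10 − 0.26)^2.37 = 9.35 × 1.84^2.37 = 39.67 m³/s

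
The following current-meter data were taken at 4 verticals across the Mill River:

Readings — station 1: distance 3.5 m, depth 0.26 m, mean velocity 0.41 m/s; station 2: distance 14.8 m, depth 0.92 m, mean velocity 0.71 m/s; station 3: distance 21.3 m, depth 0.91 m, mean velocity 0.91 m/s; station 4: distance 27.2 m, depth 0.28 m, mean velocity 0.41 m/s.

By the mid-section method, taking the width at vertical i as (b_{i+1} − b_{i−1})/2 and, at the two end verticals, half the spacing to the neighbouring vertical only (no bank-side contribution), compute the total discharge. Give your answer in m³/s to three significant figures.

w_1 = (14.8 − 3.5)/2 = 5.65 m; q_1 = 0.41 × 0.26 × 5.65 = 0.6023 m³/s
w_2 = (21.3 − 3.5)/2 = 8.9 m; q_2 = 0.71 × 0.92 × 8.9 = 5.813 m³/s
w_3 = (27.2 − 14.8)/2 = 6.2 m; q_3 = 0.91 × 0.91 × 6.2 = 5.134 m³/s
w_4 = (27.2 − 21.3)/2 = 2.95 m; q_4 = 0.41 × 0.28 × 2.95 = 0.3387 m³/s
Q = Σ qᵢ = 11.89 m³/s

11.9 m³/s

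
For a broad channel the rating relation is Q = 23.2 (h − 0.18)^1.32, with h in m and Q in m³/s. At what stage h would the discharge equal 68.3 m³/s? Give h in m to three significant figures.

h − h₀ = (Q/C)^(1/b) = (68.3/23.2)^(1/1.32) = 2.266 m
h = 0.18 + 2.266 = 2.446 m

2.45 m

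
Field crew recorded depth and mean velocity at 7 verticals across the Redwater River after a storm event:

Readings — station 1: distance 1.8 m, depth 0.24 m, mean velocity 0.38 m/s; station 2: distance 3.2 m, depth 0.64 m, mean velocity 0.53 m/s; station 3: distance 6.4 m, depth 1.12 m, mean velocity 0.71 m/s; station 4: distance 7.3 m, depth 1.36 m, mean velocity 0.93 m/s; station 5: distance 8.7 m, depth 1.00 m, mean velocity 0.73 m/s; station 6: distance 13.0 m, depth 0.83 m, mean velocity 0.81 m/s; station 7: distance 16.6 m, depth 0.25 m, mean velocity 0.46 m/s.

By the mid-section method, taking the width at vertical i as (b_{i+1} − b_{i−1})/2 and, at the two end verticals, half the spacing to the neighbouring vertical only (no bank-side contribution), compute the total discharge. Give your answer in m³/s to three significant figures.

8.87 m³/s

w_1 = (3.2 − 1.8)/2 = 0.7 m; q_1 = 0.38 × 0.24 × 0.7 = 0.06384 m³/s
w_2 = (6.4 − 1.8)/2 = 2.3 m; q_2 = 0.53 × 0.64 × 2.3 = 0.7802 m³/s
w_3 = (7.3 − 3.2)/2 = 2.05 m; q_3 = 0.71 × 1.12 × 2.05 = 1.630 m³/s
w_4 = (8.7 − 6.4)/2 = 1.15 m; q_4 = 0.93 × 1.36 × 1.15 = 1.455 m³/s
w_5 = (13.0 − 7.3)/2 = 2.85 m; q_5 = 0.73 × 1.00 × 2.85 = 2.081 m³/s
w_6 = (16.6 − 8.7)/2 = 3.95 m; q_6 = 0.81 × 0.83 × 3.95 = 2.656 m³/s
w_7 = (16.6 − 13.0)/2 = 1.8 m; q_7 = 0.46 × 0.25 × 1.8 = 0.2070 m³/s
Q = Σ qᵢ = 8.872 m³/s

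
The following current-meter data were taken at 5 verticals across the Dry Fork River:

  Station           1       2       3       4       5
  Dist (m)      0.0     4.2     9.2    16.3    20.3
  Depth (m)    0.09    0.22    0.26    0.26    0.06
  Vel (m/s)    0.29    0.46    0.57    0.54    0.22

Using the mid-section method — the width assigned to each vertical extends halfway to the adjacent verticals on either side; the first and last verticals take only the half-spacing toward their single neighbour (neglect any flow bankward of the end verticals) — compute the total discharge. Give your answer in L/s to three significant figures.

w_1 = (4.2 − 0.0)/2 = 2.1 m; q_1 = 0.29 × 0.09 × 2.1 = 0.05481 m³/s
w_2 = (9.2 − 0.0)/2 = 4.6 m; q_2 = 0.46 × 0.22 × 4.6 = 0.4655 m³/s
w_3 = (16.3 − 4.2)/2 = 6.05 m; q_3 = 0.57 × 0.26 × 6.05 = 0.8966 m³/s
w_4 = (20.3 − 9.2)/2 = 5.55 m; q_4 = 0.54 × 0.26 × 5.55 = 0.7792 m³/s
w_5 = (20.3 − 16.3)/2 = 2 m; q_5 = 0.22 × 0.06 × 2 = 0.02640 m³/s
Q = Σ qᵢ = 2.223 m³/s
= 2.223 × 1000 = 2223 L/s

2220 L/s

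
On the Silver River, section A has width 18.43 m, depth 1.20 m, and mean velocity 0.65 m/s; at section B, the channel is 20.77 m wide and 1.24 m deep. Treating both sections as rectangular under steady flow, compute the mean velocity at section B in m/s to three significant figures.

Q = A₁V₁ = (18.43×1.20) × 0.65 = 14.38 m³/s
A₂ = 20.77 × 1.24 = 25.75 m²
V₂ = Q/A₂ = 14.38/25.75 = 0.5582 m/s

0.558 m/s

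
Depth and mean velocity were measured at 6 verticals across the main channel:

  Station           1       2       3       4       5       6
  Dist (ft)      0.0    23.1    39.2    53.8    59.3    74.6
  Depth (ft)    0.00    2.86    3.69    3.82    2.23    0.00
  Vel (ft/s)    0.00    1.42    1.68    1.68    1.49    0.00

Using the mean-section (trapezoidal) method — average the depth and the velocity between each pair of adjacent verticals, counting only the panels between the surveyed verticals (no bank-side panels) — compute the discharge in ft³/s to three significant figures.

236 ft³/s

Panel 1-2: Δb = 23.1 ft, d̄ = (0.00+2.86)/2 = 1.43, v̄ = (0.00+1.42)/2 = 0.71 → q = 23.1×1.43×0.71 = 23.45 ft³/s
Panel 2-3: Δb = 16.1 ft, d̄ = (2.86+3.69)/2 = 3.275, v̄ = (1.42+1.68)/2 = 1.55 → q = 16.1×3.275×1.55 = 81.73 ft³/s
Panel 3-4: Δb = 14.6 ft, d̄ = (3.69+3.82)/2 = 3.755, v̄ = (1.68+1.68)/2 = 1.68 → q = 14.6×3.755×1.68 = 92.10 ft³/s
Panel 4-5: Δb = 5.5 ft, d̄ = (3.82+2.23)/2 = 3.025, v̄ = (1.68+1.49)/2 = 1.585 → q = 5.5×3.025×1.585 = 26.37 ft³/s
Panel 5-6: Δb = 15.3 ft, d̄ = (2.23+0.00)/2 = 1.115, v̄ = (1.49+0.00)/2 = 0.745 → q = 15.3×1.115×0.745 = 12.71 ft³/s
Q = Σ q = 236.4 ft³/s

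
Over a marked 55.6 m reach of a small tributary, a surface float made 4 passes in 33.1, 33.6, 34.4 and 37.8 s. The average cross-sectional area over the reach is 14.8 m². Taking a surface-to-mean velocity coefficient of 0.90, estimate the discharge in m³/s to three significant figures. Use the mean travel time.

t̄ = (33.1 + 33.6 + 34.4 + 37.8) / 4 = 34.725 s
v_surface = L / t̄ = 55.6 / 34.725 = 1.601 m/s
v_mean = 0.90 × 1.601 = 1.441 m/s
Q = A × v_mean = 14.8 × 1.441 = 21.33 m³/s

21.3 m³/s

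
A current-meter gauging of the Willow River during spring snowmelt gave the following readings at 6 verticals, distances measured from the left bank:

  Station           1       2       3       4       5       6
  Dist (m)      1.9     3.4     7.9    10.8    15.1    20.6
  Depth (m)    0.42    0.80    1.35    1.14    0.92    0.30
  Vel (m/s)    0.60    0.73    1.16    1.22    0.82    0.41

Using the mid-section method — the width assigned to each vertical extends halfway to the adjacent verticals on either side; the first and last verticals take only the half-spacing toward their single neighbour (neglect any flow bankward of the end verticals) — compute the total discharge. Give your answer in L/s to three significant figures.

16800 L/s

w_1 = (3.4 − 1.9)/2 = 0.75 m; q_1 = 0.60 × 0.42 × 0.75 = 0.1890 m³/s
w_2 = (7.9 − 1.9)/2 = 3 m; q_2 = 0.73 × 0.80 × 3 = 1.752 m³/s
w_3 = (10.8 − 3.4)/2 = 3.7 m; q_3 = 1.16 × 1.35 × 3.7 = 5.794 m³/s
w_4 = (15.1 − 7.9)/2 = 3.6 m; q_4 = 1.22 × 1.14 × 3.6 = 5.007 m³/s
w_5 = (20.6 − 10.8)/2 = 4.9 m; q_5 = 0.82 × 0.92 × 4.9 = 3.697 m³/s
w_6 = (20.6 − 15.1)/2 = 2.75 m; q_6 = 0.41 × 0.30 × 2.75 = 0.3383 m³/s
Q = Σ qᵢ = 16.78 m³/s
= 16.78 × 1000 = 16780 L/s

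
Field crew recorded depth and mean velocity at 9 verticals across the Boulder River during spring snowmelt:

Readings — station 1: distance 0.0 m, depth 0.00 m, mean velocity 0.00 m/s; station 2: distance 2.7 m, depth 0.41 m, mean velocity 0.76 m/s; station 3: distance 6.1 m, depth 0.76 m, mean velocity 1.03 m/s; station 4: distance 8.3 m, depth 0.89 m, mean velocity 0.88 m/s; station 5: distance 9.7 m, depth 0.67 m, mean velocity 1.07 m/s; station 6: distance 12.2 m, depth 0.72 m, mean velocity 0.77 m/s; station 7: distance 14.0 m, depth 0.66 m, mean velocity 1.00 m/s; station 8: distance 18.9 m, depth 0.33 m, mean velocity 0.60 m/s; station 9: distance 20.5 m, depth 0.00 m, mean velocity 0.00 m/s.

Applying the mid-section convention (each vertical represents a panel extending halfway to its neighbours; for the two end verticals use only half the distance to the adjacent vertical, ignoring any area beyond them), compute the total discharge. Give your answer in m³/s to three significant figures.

10.0 m³/s

w_2 = (6.1 − 0.0)/2 = 3.05 m; q_2 = 0.76 × 0.41 × 3.05 = 0.9504 m³/s
w_3 = (8.3 − 2.7)/2 = 2.8 m; q_3 = 1.03 × 0.76 × 2.8 = 2.192 m³/s
w_4 = (9.7 − 6.1)/2 = 1.8 m; q_4 = 0.88 × 0.89 × 1.8 = 1.410 m³/s
w_5 = (12.2 − 8.3)/2 = 1.95 m; q_5 = 1.07 × 0.67 × 1.95 = 1.398 m³/s
w_6 = (14.0 − 9.7)/2 = 2.15 m; q_6 = 0.77 × 0.72 × 2.15 = 1.192 m³/s
w_7 = (18.9 − 12.2)/2 = 3.35 m; q_7 = 1.00 × 0.66 × 3.35 = 2.211 m³/s
w_8 = (20.5 − 14.0)/2 = 3.25 m; q_8 = 0.60 × 0.33 × 3.25 = 0.6435 m³/s
Stations 1, 9 contribute zero (depth or velocity is 0).
Q = Σ qᵢ = 9.996 m³/s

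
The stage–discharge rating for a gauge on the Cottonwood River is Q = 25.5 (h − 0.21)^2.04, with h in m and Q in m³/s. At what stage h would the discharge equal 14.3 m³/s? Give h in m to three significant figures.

0.963 m

h − h₀ = (Q/C)^(1/b) = (14.3/25.5)^(1/2.04) = 0.7531 m
h = 0.21 + 0.7531 = 0.9631 m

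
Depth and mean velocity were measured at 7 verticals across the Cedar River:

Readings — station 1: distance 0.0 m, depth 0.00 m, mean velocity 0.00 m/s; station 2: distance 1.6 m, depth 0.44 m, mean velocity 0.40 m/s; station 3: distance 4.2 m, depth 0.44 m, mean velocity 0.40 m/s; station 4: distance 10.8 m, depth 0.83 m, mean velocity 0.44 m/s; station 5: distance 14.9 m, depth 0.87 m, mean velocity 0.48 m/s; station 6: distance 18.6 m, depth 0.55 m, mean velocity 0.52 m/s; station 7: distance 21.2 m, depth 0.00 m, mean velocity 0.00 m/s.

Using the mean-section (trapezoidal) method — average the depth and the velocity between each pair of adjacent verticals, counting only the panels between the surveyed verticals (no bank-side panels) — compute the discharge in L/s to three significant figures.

Panel 1-2: Δb = 1.6 m, d̄ = (0.00+0.44)/2 = 0.22, v̄ = (0.00+0.40)/2 = 0.2 → q = 1.6×0.22×0.2 = 0.07040 m³/s
Panel 2-3: Δb = 2.6 m, d̄ = (0.44+0.44)/2 = 0.44, v̄ = (0.40+0.40)/2 = 0.4 → q = 2.6×0.44×0.4 = 0.4576 m³/s
Panel 3-4: Δb = 6.6 m, d̄ = (0.44+0.83)/2 = 0.635, v̄ = (0.40+0.44)/2 = 0.42 → q = 6.6×0.635×0.42 = 1.760 m³/s
Panel 4-5: Δb = 4.1 m, d̄ = (0.83+0.87)/2 = 0.85, v̄ = (0.44+0.48)/2 = 0.46 → q = 4.1×0.85×0.46 = 1.603 m³/s
Panel 5-6: Δb = 3.7 m, d̄ = (0.87+0.55)/2 = 0.71, v̄ = (0.48+0.52)/2 = 0.5 → q = 3.7×0.71×0.5 = 1.314 m³/s
Panel 6-7: Δb = 2.6 m, d̄ = (0.55+0.00)/2 = 0.275, v̄ = (0.52+0.00)/2 = 0.26 → q = 2.6×0.275×0.26 = 0.1859 m³/s
Q = Σ q = 5.391 m³/s
= 5.391 × 1000 = 5391 L/s

5390 L/s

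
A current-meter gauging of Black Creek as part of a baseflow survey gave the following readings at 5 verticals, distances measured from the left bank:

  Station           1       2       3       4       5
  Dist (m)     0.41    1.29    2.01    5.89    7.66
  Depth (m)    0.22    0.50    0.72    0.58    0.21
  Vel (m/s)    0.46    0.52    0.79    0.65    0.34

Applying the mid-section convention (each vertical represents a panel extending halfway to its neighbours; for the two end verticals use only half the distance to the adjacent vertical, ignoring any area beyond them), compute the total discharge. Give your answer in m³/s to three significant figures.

w_1 = (1.29 − 0.41)/2 = 0.44 m; q_1 = 0.46 × 0.22 × 0.44 = 0.04453 m³/s
w_2 = (2.01 − 0.41)/2 = 0.8 m; q_2 = 0.52 × 0.50 × 0.8 = 0.2080 m³/s
w_3 = (5.89 − 1.29)/2 = 2.3 m; q_3 = 0.79 × 0.72 × 2.3 = 1.308 m³/s
w_4 = (7.66 − 2.01)/2 = 2.825 m; q_4 = 0.65 × 0.58 × 2.825 = 1.065 m³/s
w_5 = (7.66 − 5.89)/2 = 0.885 m; q_5 = 0.34 × 0.21 × 0.885 = 0.06319 m³/s
Q = Σ qᵢ = 2.689 m³/s

2.69 m³/s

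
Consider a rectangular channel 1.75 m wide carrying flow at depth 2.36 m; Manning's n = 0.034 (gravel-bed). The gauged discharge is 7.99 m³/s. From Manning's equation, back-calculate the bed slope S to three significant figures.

A = b·y = 1.75 × 2.36 = 4.130 m²
P = b + 2y = 1.75 + 2×2.36 = 6.470 m
R = A/P = 4.130/6.470 = 0.6383 m
S = (Q·n / (1·A·R^(2/3)))² = (7.99×0.034 / (1×4.130×0.7414))² = 0.007872

0.00787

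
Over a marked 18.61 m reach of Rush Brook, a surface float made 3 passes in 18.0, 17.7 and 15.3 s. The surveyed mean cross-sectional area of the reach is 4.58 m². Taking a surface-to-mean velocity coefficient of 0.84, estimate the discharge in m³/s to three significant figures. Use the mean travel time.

t̄ = (18.0 + 17.7 + 15.3) / 3 = 17 s
v_surface = L / t̄ = 18.61 / 17 = 1.095 m/s
v_mean = 0.84 × 1.095 = 0.9196 m/s
Q = A × v_mean = 4.58 × 0.9196 = 4.212 m³/s

4.21 m³/s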